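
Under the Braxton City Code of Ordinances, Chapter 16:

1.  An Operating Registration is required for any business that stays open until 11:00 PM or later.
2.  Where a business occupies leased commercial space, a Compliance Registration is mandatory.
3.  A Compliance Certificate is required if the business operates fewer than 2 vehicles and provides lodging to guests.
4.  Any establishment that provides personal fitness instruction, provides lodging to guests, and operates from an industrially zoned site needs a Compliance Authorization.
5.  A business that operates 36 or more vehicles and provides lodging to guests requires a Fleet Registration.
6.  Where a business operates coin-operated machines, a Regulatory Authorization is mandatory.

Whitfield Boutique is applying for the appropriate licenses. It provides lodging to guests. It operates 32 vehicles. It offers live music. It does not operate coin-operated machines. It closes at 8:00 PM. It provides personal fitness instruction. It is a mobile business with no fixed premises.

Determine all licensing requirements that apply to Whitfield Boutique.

1. closes 8:00 PM, at/before 11:00 PM → Operating Registration not required.
2. is a mobile business with no fixed premises (not: occupies leased commercial space) → Compliance Registration not required.
3. vehicles 32 ≥ 2; provides lodging to guests → Compliance Certificate not required.
4. provides personal fitness instruction; provides lodging to guests; is a mobile business with no fixed premises (not: operates from an industrially zoned site) → Compliance Authorization not required.
5. vehicles 32 < 36; provides lodging to guests → Fleet Registration not required.
6. does not operate coin-operated machines → Regulatory Authorization not required.

None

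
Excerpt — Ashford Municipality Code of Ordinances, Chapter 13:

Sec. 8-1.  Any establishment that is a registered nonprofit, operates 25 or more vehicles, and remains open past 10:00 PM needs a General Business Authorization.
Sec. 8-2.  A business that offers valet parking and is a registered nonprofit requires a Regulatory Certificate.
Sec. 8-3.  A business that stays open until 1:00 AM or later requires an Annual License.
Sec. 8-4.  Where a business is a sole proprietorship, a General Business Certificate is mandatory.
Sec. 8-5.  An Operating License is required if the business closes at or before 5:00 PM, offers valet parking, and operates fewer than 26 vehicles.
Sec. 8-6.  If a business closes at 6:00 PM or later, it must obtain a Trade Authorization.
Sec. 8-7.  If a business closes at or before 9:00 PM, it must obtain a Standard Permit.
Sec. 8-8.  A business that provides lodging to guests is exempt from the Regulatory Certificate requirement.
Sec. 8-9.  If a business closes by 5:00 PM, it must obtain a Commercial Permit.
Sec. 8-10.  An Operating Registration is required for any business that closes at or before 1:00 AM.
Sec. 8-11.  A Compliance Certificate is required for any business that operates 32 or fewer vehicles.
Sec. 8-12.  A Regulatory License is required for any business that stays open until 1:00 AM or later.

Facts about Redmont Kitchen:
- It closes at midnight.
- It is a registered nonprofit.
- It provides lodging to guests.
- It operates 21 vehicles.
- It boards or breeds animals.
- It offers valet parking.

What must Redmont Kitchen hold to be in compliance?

Sec. 8-1. is a registered nonprofit; vehicles 21 < 25; closes midnight, after 10:00 PM → General Business Authorization not required.
Sec. 8-2. offers valet parking; is a registered nonprofit → Regulatory Certificate required.
Sec. 8-3. closes midnight, at/before 1:00 AM → Annual License not required.
Sec. 8-4. is a registered nonprofit (not: is a sole proprietorship) → General Business Certificate not required.
Sec. 8-5. closes midnight, after 5:00 PM; offers valet parking; vehicles 21 < 26 → Operating License not required.
Sec. 8-6. closes midnight, after 6:00 PM → Trade Authorization required.
Sec. 8-7. closes midnight, after 9:00 PM → Standard Permit not required.
Sec. 8-8. provides lodging to guests → exempt from Regulatory Certificate.
Sec. 8-9. closes midnight, after 5:00 PM → Commercial Permit not required.
Sec. 8-10. closes midnight, at/before 1:00 AM → Operating Registration required.
Sec. 8-11. vehicles 21 ≤ 32 → Compliance Certificate required.
Sec. 8-12. closes midnight, at/before 1:00 AM → Regulatory License not required.

Compliance Certificate, Operating Registration, Trade Authorization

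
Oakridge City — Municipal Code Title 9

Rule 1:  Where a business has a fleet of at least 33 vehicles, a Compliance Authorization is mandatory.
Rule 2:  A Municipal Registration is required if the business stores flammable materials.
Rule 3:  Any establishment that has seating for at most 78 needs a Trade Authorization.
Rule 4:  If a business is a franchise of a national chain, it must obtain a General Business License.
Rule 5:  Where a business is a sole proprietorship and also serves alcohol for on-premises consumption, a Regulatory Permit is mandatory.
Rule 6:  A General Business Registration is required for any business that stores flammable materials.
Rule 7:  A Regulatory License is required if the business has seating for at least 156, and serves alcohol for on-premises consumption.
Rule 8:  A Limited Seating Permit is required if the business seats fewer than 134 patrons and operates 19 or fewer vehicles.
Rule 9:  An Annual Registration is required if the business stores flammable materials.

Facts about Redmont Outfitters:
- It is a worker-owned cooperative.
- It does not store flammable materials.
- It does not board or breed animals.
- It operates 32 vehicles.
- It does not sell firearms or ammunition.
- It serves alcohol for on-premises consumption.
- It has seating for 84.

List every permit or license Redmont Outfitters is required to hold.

None

Rule 1: vehicles 32 < 33 → Compliance Authorization not required.
Rule 2: does not store flammable materials → Municipal Registration not required.
Rule 3: seating 84 > 78 → Trade Authorization not required.
Rule 4: is a worker-owned cooperative (not: is a franchise of a national chain) → General Business License not required.
Rule 5: is a worker-owned cooperative (not: is a sole proprietorship); serves alcohol for on-premises consumption → Regulatory Permit not required.
Rule 6: does not store flammable materials → General Business Registration not required.
Rule 7: seating 84 < 156; serves alcohol for on-premises consumption → Regulatory License not required.
Rule 8: seating 84 < 134; vehicles 32 > 19 → Limited Seating Permit not required.
Rule 9: does not store flammable materials → Annual Registration not required.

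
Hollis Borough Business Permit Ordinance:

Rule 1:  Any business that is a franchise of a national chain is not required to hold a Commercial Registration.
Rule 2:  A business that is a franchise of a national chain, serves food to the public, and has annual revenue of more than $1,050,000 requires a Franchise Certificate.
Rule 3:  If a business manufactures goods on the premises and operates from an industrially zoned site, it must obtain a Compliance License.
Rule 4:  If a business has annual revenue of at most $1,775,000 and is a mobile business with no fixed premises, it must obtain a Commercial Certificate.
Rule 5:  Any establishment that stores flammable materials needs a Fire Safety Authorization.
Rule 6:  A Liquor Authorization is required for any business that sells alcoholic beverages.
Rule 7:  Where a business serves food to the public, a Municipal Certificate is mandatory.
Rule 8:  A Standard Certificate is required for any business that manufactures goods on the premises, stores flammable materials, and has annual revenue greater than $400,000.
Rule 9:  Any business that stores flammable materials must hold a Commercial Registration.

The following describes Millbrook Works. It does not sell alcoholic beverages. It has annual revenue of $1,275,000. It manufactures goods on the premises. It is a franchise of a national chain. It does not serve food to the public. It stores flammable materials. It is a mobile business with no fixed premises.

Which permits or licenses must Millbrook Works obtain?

Rule 1: is a franchise of a national chain → exempt from Commercial Registration.
Rule 2: is a franchise of a national chain; does not serve food to the public; revenue $1,275,000 > $1,050,000 → Franchise Certificate not required.
Rule 3: manufactures goods on the premises; is a mobile business with no fixed premises (not: operates from an industrially zoned site) → Compliance License not required.
Rule 4: revenue $1,275,000 ≤ $1,775,000; is a mobile business with no fixed premises → Commercial Certificate required.
Rule 5: stores flammable materials → Fire Safety Authorization required.
Rule 6: does not sell alcoholic beverages → Liquor Authorization not required.
Rule 7: does not serve food to the public → Municipal Certificate not required.
Rule 8: manufactures goods on the premises; stores flammable materials; revenue $1,275,000 > $400,000 → Standard Certificate required.
Rule 9: stores flammable materials → Commercial Registration required.

Commercial Certificate, Fire Safety Authorization, Standard Certificate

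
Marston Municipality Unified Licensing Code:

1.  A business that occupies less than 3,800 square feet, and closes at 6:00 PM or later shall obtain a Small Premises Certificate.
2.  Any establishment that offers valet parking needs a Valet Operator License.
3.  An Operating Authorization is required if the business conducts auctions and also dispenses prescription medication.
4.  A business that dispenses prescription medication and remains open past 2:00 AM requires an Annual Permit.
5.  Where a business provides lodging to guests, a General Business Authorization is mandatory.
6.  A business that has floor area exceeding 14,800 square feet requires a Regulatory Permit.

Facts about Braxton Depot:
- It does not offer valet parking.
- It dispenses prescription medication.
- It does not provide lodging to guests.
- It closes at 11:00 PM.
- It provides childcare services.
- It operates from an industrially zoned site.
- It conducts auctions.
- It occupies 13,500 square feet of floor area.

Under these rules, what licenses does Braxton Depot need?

Operating Authorization

1. floor area 13,500 square feet ≥ 3,800 square feet; closes 11:00 PM, after 6:00 PM → Small Premises Certificate not required.
2. does not offer valet parking → Valet Operator License not required.
3. conducts auctions; dispenses prescription medication → Operating Authorization required.
4. dispenses prescription medication; closes 11:00 PM, at/before 2:00 AM → Annual Permit not required.
5. does not provide lodging to guests → General Business Authorization not required.
6. floor area 13,500 square feet ≤ 14,800 square feet → Regulatory Permit not required.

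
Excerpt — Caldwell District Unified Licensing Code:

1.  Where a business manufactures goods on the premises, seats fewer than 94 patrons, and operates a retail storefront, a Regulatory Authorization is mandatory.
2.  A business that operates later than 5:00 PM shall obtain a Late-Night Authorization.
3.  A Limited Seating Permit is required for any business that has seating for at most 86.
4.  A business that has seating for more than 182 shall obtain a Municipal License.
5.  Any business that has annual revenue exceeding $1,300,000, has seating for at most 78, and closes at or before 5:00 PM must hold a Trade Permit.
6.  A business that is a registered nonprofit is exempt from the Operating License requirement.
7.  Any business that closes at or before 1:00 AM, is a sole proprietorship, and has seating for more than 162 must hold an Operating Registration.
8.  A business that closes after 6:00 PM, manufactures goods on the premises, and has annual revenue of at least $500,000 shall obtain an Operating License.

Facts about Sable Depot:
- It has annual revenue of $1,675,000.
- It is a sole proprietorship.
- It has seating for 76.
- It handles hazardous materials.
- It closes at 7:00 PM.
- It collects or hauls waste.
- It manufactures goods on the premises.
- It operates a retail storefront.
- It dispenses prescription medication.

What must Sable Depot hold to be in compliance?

1. manufactures goods on the premises; seating 76 < 94; operates a retail storefront → Regulatory Authorization required.
2. closes 7:00 PM, after 5:00 PM → Late-Night Authorization required.
3. seating 76 ≤ 86 → Limited Seating Permit required.
4. seating 76 ≤ 182 → Municipal License not required.
5. revenue $1,675,000 > $1,300,000; seating 76 ≤ 78; closes 7:00 PM, after 5:00 PM → Trade Permit not required.
6. is a sole proprietorship (not: is a registered nonprofit) → Operating License exemption does not apply.
7. closes 7:00 PM, at/before 1:00 AM; is a sole proprietorship; seating 76 ≤ 162 → Operating Registration not required.
8. closes 7:00 PM, after 6:00 PM; manufactures goods on the premises; revenue $1,675,000 ≥ $500,000 → Operating License required.

Late-Night Authorization, Limited Seating Permit, Operating License, Regulatory Authorization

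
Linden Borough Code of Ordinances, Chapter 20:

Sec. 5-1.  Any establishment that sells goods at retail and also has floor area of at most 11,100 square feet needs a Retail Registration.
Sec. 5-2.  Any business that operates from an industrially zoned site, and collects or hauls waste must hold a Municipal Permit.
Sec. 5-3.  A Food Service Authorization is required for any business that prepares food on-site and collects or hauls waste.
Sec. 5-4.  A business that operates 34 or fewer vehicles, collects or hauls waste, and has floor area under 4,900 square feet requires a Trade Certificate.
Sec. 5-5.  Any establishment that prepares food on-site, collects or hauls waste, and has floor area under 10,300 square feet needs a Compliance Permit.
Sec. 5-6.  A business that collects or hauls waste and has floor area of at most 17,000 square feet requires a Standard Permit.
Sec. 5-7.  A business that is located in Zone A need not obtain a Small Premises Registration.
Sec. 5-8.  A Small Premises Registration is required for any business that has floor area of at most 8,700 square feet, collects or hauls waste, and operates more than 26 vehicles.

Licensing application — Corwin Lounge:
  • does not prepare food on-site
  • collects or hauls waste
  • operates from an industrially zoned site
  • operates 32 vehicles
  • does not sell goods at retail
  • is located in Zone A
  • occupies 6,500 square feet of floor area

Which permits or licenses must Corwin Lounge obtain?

Sec. 5-1. does not sell goods at retail; floor area 6,500 square feet ≤ 11,100 square feet → Retail Registration not required.
Sec. 5-2. operates from an industrially zoned site; collects or hauls waste → Municipal Permit required.
Sec. 5-3. does not prepare food on-site; collects or hauls waste → Food Service Authorization not required.
Sec. 5-4. vehicles 32 ≤ 34; collects or hauls waste; floor area 6,500 square feet ≥ 4,900 square feet → Trade Certificate not required.
Sec. 5-5. does not prepare food on-site; collects or hauls waste; floor area 6,500 square feet < 10,300 square feet → Compliance Permit not required.
Sec. 5-6. collects or hauls waste; floor area 6,500 square feet ≤ 17,000 square feet → Standard Permit required.
Sec. 5-7. is located in Zone A → exempt from Small Premises Registration.
Sec. 5-8. floor area 6,500 square feet ≤ 8,700 square feet; collects or hauls waste; vehicles 32 > 26 → Small Premises Registration required.

Municipal Permit, Standard Permit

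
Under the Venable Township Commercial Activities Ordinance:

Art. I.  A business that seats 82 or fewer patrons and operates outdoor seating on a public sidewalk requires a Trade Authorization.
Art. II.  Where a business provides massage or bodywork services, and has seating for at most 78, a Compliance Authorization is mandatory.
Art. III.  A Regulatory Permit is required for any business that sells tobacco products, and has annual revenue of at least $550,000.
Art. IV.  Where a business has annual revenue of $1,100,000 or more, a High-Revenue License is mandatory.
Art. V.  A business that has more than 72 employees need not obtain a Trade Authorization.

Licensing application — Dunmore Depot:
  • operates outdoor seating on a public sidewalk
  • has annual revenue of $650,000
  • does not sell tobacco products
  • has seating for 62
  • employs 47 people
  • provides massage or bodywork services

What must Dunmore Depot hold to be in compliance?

Art. I. seating 62 ≤ 82; operates outdoor seating on a public sidewalk → Trade Authorization required.
Art. II. provides massage or bodywork services; seating 62 ≤ 78 → Compliance Authorization required.
Art. III. does not sell tobacco products; revenue $650,000 ≥ $550,000 → Regulatory Permit not required.
Art. IV. revenue $650,000 < $1,100,000 → High-Revenue License not required.
Art. V. employees 47 ≤ 72 → Trade Authorization exemption does not apply.

Compliance Authorization, Trade Authorization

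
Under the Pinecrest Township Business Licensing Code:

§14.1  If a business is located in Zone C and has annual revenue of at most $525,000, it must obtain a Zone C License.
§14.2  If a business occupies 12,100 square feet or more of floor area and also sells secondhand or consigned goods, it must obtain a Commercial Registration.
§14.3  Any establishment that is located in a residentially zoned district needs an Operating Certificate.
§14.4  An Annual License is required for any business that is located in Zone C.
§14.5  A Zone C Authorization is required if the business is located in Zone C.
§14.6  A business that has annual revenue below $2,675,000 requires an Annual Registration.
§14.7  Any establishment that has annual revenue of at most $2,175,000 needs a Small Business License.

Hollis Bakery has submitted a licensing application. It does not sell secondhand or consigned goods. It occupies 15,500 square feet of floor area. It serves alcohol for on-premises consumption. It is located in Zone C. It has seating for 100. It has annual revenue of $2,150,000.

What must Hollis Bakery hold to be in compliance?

§14.1 is located in Zone C; revenue $2,150,000 > $525,000 → Zone C License not required.
§14.2 floor area 15,500 square feet ≥ 12,100 square feet; does not sell secondhand or consigned goods → Commercial Registration not required.
§14.3 is located in Zone C (not: is located in a residentially zoned district) → Operating Certificate not required.
§14.4 is located in Zone C → Annual License required.
§14.5 is located in Zone C → Zone C Authorization required.
§14.6 revenue $2,150,000 < $2,675,000 → Annual Registration required.
§14.7 revenue $2,150,000 ≤ $2,175,000 → Small Business License required.

Annual License, Annual Registration, Small Business License, Zone C Authorization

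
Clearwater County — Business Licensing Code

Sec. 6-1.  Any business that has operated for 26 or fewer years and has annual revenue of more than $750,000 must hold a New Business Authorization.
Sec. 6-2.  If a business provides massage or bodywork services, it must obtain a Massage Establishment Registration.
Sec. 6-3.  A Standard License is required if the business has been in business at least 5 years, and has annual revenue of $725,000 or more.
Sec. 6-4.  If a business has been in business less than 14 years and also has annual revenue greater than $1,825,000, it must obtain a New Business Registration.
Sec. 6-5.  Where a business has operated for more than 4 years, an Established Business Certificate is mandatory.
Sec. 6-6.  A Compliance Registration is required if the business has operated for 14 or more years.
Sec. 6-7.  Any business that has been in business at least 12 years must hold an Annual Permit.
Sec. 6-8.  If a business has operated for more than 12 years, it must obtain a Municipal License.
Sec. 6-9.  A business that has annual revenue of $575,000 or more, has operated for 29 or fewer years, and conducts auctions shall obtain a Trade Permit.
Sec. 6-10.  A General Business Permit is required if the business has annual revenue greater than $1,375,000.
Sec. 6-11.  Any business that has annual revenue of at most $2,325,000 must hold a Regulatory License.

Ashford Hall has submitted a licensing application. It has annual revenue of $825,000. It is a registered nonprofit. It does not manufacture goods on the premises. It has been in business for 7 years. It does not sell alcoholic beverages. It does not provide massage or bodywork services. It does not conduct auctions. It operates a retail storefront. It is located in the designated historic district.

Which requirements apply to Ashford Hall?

Sec. 6-1. years in business 7 ≤ 26; revenue $825,000 > $750,000 → New Business Authorization required.
Sec. 6-2. does not provide massage or bodywork services → Massage Establishment Registration not required.
Sec. 6-3. years in business 7 ≥ 5; revenue $825,000 ≥ $725,000 → Standard License required.
Sec. 6-4. years in business 7 < 14; revenue $825,000 ≤ $1,825,000 → New Business Registration not required.
Sec. 6-5. years in business 7 > 4 → Established Business Certificate required.
Sec. 6-6. years in business 7 < 14 → Compliance Registration not required.
Sec. 6-7. years in business 7 < 12 → Annual Permit not required.
Sec. 6-8. years in business 7 ≤ 12 → Municipal License not required.
Sec. 6-9. revenue $825,000 ≥ $575,000; years in business 7 ≤ 29; does not conduct auctions → Trade Permit not required.
Sec. 6-10. revenue $825,000 ≤ $1,375,000 → General Business Permit not required.
Sec. 6-11. revenue $825,000 ≤ $2,325,000 → Regulatory License required.

Established Business Certificate, New Business Authorization, Regulatory License, Standard License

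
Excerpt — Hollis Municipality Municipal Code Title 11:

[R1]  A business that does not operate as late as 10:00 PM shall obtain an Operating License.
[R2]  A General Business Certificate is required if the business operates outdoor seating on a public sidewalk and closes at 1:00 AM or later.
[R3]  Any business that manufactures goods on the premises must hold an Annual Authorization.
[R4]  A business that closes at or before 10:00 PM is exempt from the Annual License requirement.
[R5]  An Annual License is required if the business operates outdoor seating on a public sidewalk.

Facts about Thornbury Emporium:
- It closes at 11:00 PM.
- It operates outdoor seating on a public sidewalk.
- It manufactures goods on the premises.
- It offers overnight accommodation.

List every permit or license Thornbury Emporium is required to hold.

[R1] closes 11:00 PM, after 10:00 PM → Operating License not required.
[R2] operates outdoor seating on a public sidewalk; closes 11:00 PM, at/before 1:00 AM → General Business Certificate not required.
[R3] manufactures goods on the premises → Annual Authorization required.
[R4] closes 11:00 PM, after 10:00 PM → Annual License exemption does not apply.
[R5] operates outdoor seating on a public sidewalk → Annual License required.

Annual Authorization, Annual License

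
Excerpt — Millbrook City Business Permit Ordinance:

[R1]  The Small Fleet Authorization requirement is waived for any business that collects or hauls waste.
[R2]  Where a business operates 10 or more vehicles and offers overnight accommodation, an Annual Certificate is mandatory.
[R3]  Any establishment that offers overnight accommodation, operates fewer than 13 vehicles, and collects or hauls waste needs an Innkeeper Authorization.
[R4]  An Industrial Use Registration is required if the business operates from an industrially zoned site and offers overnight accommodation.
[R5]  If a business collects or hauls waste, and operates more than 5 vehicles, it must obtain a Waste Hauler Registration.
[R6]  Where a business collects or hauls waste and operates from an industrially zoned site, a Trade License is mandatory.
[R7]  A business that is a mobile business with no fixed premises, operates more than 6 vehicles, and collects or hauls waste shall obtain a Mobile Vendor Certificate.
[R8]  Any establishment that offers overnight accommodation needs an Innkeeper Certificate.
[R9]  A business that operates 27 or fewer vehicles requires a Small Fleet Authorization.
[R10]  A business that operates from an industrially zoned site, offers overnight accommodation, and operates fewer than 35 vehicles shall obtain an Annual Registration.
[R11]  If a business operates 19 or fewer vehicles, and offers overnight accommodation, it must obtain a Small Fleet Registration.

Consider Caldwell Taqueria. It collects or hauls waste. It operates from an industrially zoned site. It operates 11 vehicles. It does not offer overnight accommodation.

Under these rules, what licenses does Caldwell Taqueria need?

Trade License, Waste Hauler Registration

[R1] collects or hauls waste → exempt from Small Fleet Authorization.
[R2] vehicles 11 ≥ 10; does not offer overnight accommodation → Annual Certificate not required.
[R3] does not offer overnight accommodation; vehicles 11 < 13; collects or hauls waste → Innkeeper Authorization not required.
[R4] operates from an industrially zoned site; does not offer overnight accommodation → Industrial Use Registration not required.
[R5] collects or hauls waste; vehicles 11 > 5 → Waste Hauler Registration required.
[R6] collects or hauls waste; operates from an industrially zoned site → Trade License required.
[R7] operates from an industrially zoned site (not: is a mobile business with no fixed premises); vehicles 11 > 6; collects or hauls waste → Mobile Vendor Certificate not required.
[R8] does not offer overnight accommodation → Innkeeper Certificate not required.
[R9] vehicles 11 ≤ 27 → Small Fleet Authorization required.
[R10] operates from an industrially zoned site; does not offer overnight accommodation; vehicles 11 < 35 → Annual Registration not required.
[R11] vehicles 11 ≤ 19; does not offer overnight accommodation → Small Fleet Registration not required.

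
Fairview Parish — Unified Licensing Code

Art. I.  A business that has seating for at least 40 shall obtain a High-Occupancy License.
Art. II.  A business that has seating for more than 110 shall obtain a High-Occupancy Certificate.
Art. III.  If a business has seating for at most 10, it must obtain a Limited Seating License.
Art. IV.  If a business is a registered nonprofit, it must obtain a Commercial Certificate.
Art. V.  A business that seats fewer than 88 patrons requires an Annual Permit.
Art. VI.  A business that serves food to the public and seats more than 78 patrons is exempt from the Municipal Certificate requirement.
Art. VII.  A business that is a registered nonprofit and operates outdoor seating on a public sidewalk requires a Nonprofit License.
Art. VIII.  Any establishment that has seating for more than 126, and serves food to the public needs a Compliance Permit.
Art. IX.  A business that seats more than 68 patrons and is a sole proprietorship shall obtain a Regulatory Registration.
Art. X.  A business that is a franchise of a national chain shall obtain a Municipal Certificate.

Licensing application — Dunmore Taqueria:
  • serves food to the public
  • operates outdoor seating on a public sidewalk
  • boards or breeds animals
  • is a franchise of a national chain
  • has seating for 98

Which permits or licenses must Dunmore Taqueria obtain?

High-Occupancy License

Art. I. seating 98 ≥ 40 → High-Occupancy License required.
Art. II. seating 98 ≤ 110 → High-Occupancy Certificate not required.
Art. III. seating 98 > 10 → Limited Seating License not required.
Art. IV. is a franchise of a national chain (not: is a registered nonprofit) → Commercial Certificate not required.
Art. V. seating 98 ≥ 88 → Annual Permit not required.
Art. VI. serves food to the public; seating 98 > 78 → exempt from Municipal Certificate.
Art. VII. is a franchise of a national chain (not: is a registered nonprofit); operates outdoor seating on a public sidewalk → Nonprofit License not required.
Art. VIII. seating 98 ≤ 126; serves food to the public → Compliance Permit not required.
Art. IX. seating 98 > 68; is a franchise of a national chain (not: is a sole proprietorship) → Regulatory Registration not required.
Art. X. is a franchise of a national chain → Municipal Certificate required.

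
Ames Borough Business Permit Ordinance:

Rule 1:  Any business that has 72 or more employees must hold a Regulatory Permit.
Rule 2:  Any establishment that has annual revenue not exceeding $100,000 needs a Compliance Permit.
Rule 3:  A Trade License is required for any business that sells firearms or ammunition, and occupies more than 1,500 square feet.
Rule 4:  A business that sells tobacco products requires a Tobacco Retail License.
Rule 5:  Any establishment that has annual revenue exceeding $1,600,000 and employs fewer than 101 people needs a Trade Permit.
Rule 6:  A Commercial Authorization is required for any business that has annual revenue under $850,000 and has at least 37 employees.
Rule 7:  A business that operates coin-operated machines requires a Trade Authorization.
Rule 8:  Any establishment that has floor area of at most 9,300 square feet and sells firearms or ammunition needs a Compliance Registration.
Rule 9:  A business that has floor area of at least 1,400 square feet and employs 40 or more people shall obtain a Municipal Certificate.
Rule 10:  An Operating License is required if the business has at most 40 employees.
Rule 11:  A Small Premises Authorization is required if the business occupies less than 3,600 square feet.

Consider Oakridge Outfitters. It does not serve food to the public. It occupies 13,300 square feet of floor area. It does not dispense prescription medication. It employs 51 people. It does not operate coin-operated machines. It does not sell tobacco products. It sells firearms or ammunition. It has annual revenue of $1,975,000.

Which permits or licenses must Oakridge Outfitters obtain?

Municipal Certificate, Trade License, Trade Permit

Rule 1: employees 51 < 72 → Regulatory Permit not required.
Rule 2: revenue $1,975,000 > $100,000 → Compliance Permit not required.
Rule 3: sells firearms or ammunition; floor area 13,300 square feet > 1,500 square feet → Trade License required.
Rule 4: does not sell tobacco products → Tobacco Retail License not required.
Rule 5: revenue $1,975,000 > $1,600,000; employees 51 < 101 → Trade Permit required.
Rule 6: revenue $1,975,000 ≥ $850,000; employees 51 ≥ 37 → Commercial Authorization not required.
Rule 7: does not operate coin-operated machines → Trade Authorization not required.
Rule 8: floor area 13,300 square feet > 9,300 square feet; sells firearms or ammunition → Compliance Registration not required.
Rule 9: floor area 13,300 square feet ≥ 1,400 square feet; employees 51 ≥ 40 → Municipal Certificate required.
Rule 10: employees 51 > 40 → Operating License not required.
Rule 11: floor area 13,300 square feet ≥ 3,600 square feet → Small Premises Authorization not required.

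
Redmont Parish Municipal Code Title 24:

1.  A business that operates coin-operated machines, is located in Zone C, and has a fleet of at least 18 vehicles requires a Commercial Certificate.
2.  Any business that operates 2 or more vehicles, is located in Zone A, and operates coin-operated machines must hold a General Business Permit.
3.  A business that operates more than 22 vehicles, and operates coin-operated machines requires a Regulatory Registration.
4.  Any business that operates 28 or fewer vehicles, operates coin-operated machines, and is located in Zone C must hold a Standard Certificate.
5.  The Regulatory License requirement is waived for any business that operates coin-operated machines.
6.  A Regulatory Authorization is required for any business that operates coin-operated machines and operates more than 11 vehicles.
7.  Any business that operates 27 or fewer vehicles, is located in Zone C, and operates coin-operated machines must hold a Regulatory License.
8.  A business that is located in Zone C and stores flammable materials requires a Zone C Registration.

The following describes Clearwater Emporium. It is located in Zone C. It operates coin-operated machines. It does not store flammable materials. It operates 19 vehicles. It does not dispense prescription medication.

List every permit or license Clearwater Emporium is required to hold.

1. operates coin-operated machines; is located in Zone C; vehicles 19 ≥ 18 → Commercial Certificate required.
2. vehicles 19 ≥ 2; is located in Zone C (not: is located in Zone A); operates coin-operated machines → General Business Permit not required.
3. vehicles 19 ≤ 22; operates coin-operated machines → Regulatory Registration not required.
4. vehicles 19 ≤ 28; operates coin-operated machines; is located in Zone C → Standard Certificate required.
5. operates coin-operated machines → exempt from Regulatory License.
6. operates coin-operated machines; vehicles 19 > 11 → Regulatory Authorization required.
7. vehicles 19 ≤ 27; is located in Zone C; operates coin-operated machines → Regulatory License required.
8. is located in Zone C; does not store flammable materials → Zone C Registration not required.

Commercial Certificate, Regulatory Authorization, Standard Certificate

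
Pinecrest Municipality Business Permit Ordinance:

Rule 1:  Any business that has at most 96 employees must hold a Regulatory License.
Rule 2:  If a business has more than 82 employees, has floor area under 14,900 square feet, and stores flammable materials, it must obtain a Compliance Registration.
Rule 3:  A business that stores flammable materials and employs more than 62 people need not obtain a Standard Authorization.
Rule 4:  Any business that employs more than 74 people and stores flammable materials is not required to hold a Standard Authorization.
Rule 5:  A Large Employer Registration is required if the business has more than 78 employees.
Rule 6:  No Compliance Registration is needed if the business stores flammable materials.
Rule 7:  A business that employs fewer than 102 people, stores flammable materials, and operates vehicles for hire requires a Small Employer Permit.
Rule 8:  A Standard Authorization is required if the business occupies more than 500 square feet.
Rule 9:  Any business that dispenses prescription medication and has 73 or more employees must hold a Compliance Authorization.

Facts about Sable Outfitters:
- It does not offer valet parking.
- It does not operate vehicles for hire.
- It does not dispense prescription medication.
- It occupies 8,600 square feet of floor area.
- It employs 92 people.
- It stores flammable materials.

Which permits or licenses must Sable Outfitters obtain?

Large Employer Registration, Regulatory License

Rule 1: employees 92 ≤ 96 → Regulatory License required.
Rule 2: employees 92 > 82; floor area 8,600 square feet < 14,900 square feet; stores flammable materials → Compliance Registration required.
Rule 3: stores flammable materials; employees 92 > 62 → exempt from Standard Authorization.
Rule 4: employees 92 > 74; stores flammable materials → exempt from Standard Authorization.
Rule 5: employees 92 > 78 → Large Employer Registration required.
Rule 6: stores flammable materials → exempt from Compliance Registration.
Rule 7: employees 92 < 102; stores flammable materials; does not operate vehicles for hire → Small Employer Permit not required.
Rule 8: floor area 8,600 square feet > 500 square feet → Standard Authorization required.
Rule 9: does not dispense prescription medication; employees 92 ≥ 73 → Compliance Authorization not required.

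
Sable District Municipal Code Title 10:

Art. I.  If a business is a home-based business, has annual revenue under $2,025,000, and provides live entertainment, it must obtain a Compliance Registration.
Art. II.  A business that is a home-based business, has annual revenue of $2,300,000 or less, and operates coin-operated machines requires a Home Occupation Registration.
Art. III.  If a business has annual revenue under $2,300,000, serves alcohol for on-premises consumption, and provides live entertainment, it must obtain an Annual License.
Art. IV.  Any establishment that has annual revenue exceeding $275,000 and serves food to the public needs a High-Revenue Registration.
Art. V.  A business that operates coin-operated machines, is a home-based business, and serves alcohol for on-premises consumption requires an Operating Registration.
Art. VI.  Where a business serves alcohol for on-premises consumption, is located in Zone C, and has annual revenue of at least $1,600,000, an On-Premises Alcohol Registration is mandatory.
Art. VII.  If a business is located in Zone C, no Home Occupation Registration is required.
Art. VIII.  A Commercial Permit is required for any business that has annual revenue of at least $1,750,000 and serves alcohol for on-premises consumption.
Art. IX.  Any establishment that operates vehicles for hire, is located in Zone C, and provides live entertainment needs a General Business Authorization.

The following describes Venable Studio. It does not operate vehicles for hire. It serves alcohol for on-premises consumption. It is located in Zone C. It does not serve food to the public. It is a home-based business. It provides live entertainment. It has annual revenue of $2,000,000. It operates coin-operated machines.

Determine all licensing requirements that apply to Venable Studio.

Art. I. is a home-based business; revenue $2,000,000 < $2,025,000; provides live entertainment → Compliance Registration required.
Art. II. is a home-based business; revenue $2,000,000 ≤ $2,300,000; operates coin-operated machines → Home Occupation Registration required.
Art. III. revenue $2,000,000 < $2,300,000; serves alcohol for on-premises consumption; provides live entertainment → Annual License required.
Art. IV. revenue $2,000,000 > $275,000; does not serve food to the public → High-Revenue Registration not required.
Art. V. operates coin-operated machines; is a home-based business; serves alcohol for on-premises consumption → Operating Registration required.
Art. VI. serves alcohol for on-premises consumption; is located in Zone C; revenue $2,000,000 ≥ $1,600,000 → On-Premises Alcohol Registration required.
Art. VII. is located in Zone C → exempt from Home Occupation Registration.
Art. VIII. revenue $2,000,000 ≥ $1,750,000; serves alcohol for on-premises consumption → Commercial Permit required.
Art. IX. does not operate vehicles for hire; is located in Zone C; provides live entertainment → General Business Authorization not required.

Annual License, Commercial Permit, Compliance Registration, On-Premises Alcohol Registration, Operating Registration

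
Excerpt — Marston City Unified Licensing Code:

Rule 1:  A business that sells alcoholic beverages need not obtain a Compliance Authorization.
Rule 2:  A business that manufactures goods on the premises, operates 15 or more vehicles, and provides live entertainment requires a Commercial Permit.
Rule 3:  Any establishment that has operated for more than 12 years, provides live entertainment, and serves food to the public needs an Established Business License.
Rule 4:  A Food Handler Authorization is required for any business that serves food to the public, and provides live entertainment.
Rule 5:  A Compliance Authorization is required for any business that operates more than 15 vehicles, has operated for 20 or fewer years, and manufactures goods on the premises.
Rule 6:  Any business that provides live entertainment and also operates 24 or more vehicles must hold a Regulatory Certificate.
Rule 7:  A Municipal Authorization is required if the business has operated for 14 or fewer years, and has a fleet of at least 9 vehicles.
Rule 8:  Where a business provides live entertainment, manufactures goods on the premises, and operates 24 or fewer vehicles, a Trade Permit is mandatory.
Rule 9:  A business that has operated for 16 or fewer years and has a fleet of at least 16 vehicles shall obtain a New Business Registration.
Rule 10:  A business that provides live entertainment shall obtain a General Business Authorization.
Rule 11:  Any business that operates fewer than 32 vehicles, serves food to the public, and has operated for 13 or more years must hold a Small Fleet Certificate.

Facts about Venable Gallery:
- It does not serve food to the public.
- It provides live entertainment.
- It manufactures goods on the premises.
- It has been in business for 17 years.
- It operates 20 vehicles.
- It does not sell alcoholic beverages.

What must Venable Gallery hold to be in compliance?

Commercial Permit, Compliance Authorization, General Business Authorization, Trade Permit

Rule 1: does not sell alcoholic beverages → Compliance Authorization exemption does not apply.
Rule 2: manufactures goods on the premises; vehicles 20 ≥ 15; provides live entertainment → Commercial Permit required.
Rule 3: years in business 17 > 12; provides live entertainment; does not serve food to the public → Established Business License not required.
Rule 4: does not serve food to the public; provides live entertainment → Food Handler Authorization not required.
Rule 5: vehicles 20 > 15; years in business 17 ≤ 20; manufactures goods on the premises → Compliance Authorization required.
Rule 6: provides live entertainment; vehicles 20 < 24 → Regulatory Certificate not required.
Rule 7: years in business 17 > 14; vehicles 20 ≥ 9 → Municipal Authorization not required.
Rule 8: provides live entertainment; manufactures goods on the premises; vehicles 20 ≤ 24 → Trade Permit required.
Rule 9: years in business 17 > 16; vehicles 20 ≥ 16 → New Business Registration not required.
Rule 10: provides live entertainment → General Business Authorization required.
Rule 11: vehicles 20 < 32; does not serve food to the public; years in business 17 ≥ 13 → Small Fleet Certificate not required.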